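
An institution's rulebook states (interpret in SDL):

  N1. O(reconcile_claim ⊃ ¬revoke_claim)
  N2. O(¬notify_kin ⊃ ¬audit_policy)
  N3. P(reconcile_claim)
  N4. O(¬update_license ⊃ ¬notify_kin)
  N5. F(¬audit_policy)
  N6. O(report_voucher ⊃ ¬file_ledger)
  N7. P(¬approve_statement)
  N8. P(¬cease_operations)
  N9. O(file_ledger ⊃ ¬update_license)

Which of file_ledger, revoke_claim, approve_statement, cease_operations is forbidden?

file_ledger

F(¬audit_policy) at premise 5 means O(audit_policy).
Premise 2, O(¬notify_kin ⊃ ¬audit_policy), contraposes to O(audit_policy ⊃ notify_kin); with O(audit_policy) we get O(notify_kin).
The contrapositive of premise 4 (O(¬update_license ⊃ ¬notify_kin)) is O(notify_kin ⊃ update_license), and O(notify_kin) is already established, so O(update_license).
Premise 9 is O(file_ledger ⊃ ¬update_license); contrapositively O(update_license ⊃ ¬file_ledger). Since O(update_license) holds, K gives O(¬file_ledger).
So O(¬file_ledger) holds, i.e. file_ledger is forbidden. None of the other listed options is forbidden under the premises.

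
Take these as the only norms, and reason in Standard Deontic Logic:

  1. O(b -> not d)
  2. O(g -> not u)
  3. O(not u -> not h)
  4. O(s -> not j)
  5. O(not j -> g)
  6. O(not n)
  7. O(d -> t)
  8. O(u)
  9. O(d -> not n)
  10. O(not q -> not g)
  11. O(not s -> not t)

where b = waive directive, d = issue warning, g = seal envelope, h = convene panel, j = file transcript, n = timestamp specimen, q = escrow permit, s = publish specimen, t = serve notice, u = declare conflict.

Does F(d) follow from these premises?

Premise 8 gives O(u).
The contrapositive of premise 2 (O(g -> not u)) is O(u -> not g), and O(u) is already established, so O(not g).
Premise 5, O(not j -> g), contraposes to O(not g -> j); with O(not g) we get O(j).
Premise 4 is O(s -> not j); contrapositively O(j -> not s). Since O(j) holds, K gives O(not s).
With premise 11, O(not s -> not t), the K-axiom yields O(not t).
Premise 7, O(d -> t), contraposes to O(not t -> not d); with O(not t) we get O(not d).
Premises 1, 3, 6, 9, 10 do not contribute to this derivation.
So O(not d) holds, i.e. F(d). The claim follows.

Yes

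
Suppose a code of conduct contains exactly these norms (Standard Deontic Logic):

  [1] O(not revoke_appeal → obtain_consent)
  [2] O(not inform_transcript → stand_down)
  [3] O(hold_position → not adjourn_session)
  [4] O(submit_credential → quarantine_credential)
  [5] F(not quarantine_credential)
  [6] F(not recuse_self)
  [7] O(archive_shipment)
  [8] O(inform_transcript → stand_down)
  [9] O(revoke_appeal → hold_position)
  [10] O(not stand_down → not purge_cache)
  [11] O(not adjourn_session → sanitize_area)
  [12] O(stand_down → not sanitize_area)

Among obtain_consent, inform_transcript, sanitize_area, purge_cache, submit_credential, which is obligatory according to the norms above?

Premises 2 and 8 cover both cases: O(not inform_transcript → stand_down) and O(inform_transcript → stand_down). Since not inform_transcript ∨ inform_transcript is a tautology, O(stand_down) follows.
With premise 12, O(stand_down → not sanitize_area), the K-axiom yields O(not sanitize_area).
Premise 11, O(not adjourn_session → sanitize_area), contraposes to O(not sanitize_area → adjourn_session); with O(not sanitize_area) we get O(adjourn_session).
The contrapositive of premise 3 (O(hold_position → not adjourn_session)) is O(adjourn_session → not hold_position), and O(adjourn_session) is already established, so O(not hold_position).
Premise 9, O(revoke_appeal → hold_position), contraposes to O(not hold_position → not revoke_appeal); with O(not hold_position) we get O(not revoke_appeal).
Premise 1 is O(not revoke_appeal → obtain_consent); since O(not revoke_appeal), deontic closure gives O(obtain_consent).
So O(obtain_consent) holds — obtain_consent is obligatory. None of the other listed options is made obligatory by any chain of premises.

obtain_consent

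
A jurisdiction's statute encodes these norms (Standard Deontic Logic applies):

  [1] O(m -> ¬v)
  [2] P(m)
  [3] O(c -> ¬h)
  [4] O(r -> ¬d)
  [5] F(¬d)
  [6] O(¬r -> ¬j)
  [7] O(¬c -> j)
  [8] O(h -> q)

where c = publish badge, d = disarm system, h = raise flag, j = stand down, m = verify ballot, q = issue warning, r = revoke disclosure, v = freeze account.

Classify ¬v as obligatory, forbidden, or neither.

Premise 1 is O(m -> ¬v), but O(m) is not derivable from the premises (the permission P(m) asserts only ¬O(¬m), not O(m)), so it does not yield O(¬v).
No premise or chain of K-axiom applications forces O(¬v), and none forces O(v). So ¬v is neither obligatory nor forbidden under these norms.

Neither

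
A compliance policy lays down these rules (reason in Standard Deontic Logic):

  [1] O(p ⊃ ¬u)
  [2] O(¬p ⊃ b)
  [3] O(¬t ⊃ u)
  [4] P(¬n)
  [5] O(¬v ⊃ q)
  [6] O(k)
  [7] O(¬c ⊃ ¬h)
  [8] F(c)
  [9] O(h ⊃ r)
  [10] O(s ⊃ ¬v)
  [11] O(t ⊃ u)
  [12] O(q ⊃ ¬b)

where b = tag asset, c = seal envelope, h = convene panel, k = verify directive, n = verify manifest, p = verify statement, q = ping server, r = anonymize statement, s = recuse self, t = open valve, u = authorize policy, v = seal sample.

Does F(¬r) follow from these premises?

No

Premise 9 is O(h ⊃ r), but O(h) is not derivable from the premises, so it does not yield O(r).
No other premise forces O(r). An ideal world satisfying every premise can still have ¬r true, so F(¬r) is not derivable.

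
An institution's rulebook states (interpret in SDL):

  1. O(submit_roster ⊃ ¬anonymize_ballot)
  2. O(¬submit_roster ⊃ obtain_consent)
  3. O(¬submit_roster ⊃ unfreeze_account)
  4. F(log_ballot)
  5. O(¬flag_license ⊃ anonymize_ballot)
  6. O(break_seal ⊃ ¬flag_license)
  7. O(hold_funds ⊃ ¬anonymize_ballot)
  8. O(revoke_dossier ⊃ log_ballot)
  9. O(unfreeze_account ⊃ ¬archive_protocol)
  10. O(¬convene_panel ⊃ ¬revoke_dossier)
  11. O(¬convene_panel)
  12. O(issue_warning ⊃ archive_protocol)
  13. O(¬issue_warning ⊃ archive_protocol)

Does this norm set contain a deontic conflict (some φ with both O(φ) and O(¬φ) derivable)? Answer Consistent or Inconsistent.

Consistent

Premise 8 is O(revoke_dossier ⊃ log_ballot), but O(revoke_dossier) is not derivable from the premises, so it does not yield O(log_ballot).
So O(log_ballot) is not derivable, and the apparent clash with O(¬log_ballot) does not arise.
A world satisfying every obligation exists (e.g. anonymize_ballot=false, archive_protocol=true, break_seal=false, convene_panel=false, flag_license=true, hold_funds=false, issue_warning=false, log_ballot=false, obtain_consent=false, revoke_dossier=false, submit_roster=true, unfreeze_account=false); no atom is both obligatory and forbidden, so the set is consistent.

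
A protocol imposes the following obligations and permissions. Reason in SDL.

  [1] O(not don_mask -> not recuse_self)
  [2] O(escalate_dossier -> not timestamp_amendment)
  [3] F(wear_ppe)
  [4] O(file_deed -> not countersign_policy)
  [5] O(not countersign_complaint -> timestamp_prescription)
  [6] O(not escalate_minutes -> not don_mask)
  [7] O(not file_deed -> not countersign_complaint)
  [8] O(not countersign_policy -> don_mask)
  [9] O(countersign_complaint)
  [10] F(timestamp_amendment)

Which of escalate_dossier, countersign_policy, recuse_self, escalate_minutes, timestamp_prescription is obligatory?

Premise 9 states O(countersign_complaint) outright.
The contrapositive of premise 7 (O(not file_deed -> not countersign_complaint)) is O(countersign_complaint -> file_deed), and O(countersign_complaint) is already established, so O(file_deed).
With premise 4, O(file_deed -> not countersign_policy), the K-axiom yields O(not countersign_policy).
Applying K to premise 8 (O(not countersign_policy -> don_mask)) and O(not countersign_policy) yields O(don_mask).
Premise 6 is O(not escalate_minutes -> not don_mask); contrapositively O(don_mask -> escalate_minutes). Since O(don_mask) holds, K gives O(escalate_minutes).
So O(escalate_minutes) holds — escalate_minutes is obligatory. None of the other listed options is made obligatory by any chain of premises.

escalate_minutes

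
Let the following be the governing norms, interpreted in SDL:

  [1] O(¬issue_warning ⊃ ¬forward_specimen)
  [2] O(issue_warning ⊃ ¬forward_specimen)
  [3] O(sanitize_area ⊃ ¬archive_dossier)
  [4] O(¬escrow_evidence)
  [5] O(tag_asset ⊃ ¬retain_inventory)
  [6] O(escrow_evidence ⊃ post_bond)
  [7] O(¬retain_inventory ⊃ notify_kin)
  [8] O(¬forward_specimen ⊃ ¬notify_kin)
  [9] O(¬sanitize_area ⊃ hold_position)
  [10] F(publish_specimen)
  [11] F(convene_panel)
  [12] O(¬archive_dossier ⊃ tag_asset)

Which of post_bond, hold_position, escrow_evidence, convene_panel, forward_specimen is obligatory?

hold_position

Premises 2 and 1 cover both cases: O(issue_warning ⊃ ¬forward_specimen) and O(¬issue_warning ⊃ ¬forward_specimen). Since issue_warning ∨ ¬issue_warning is a tautology, O(¬forward_specimen) follows.
Premise 8 is O(¬forward_specimen ⊃ ¬notify_kin); since O(¬forward_specimen), deontic closure gives O(¬notify_kin).
Premise 7, O(¬retain_inventory ⊃ notify_kin), contraposes to O(¬notify_kin ⊃ retain_inventory); with O(¬notify_kin) we get O(retain_inventory).
Premise 5, O(tag_asset ⊃ ¬retain_inventory), contraposes to O(retain_inventory ⊃ ¬tag_asset); with O(retain_inventory) we get O(¬tag_asset).
Premise 12 is O(¬archive_dossier ⊃ tag_asset); contrapositively O(¬tag_asset ⊃ archive_dossier). Since O(¬tag_asset) holds, K gives O(archive_dossier).
The contrapositive of premise 3 (O(sanitize_area ⊃ ¬archive_dossier)) is O(archive_dossier ⊃ ¬sanitize_area), and O(archive_dossier) is already established, so O(¬sanitize_area).
From O(¬sanitize_area) and premise 9, O(¬sanitize_area ⊃ hold_position), we obtain O(hold_position).
So O(hold_position) holds — hold_position is obligatory. None of the other listed options is made obligatory by any chain of premises.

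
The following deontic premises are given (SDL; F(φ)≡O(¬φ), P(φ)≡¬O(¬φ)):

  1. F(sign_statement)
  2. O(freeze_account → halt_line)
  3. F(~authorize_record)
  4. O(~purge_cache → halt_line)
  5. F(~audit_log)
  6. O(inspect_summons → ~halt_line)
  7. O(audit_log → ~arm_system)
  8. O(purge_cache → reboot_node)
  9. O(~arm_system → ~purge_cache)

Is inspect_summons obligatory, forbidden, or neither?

Forbidden

Premise 5, F(~audit_log), is equivalent to O(audit_log).
From O(audit_log) and premise 7, O(audit_log → ~arm_system), we obtain O(~arm_system).
Premise 9 is O(~arm_system → ~purge_cache); since O(~arm_system), deontic closure gives O(~purge_cache).
With premise 4, O(~purge_cache → halt_line), the K-axiom yields O(halt_line).
Premise 6, O(inspect_summons → ~halt_line), contraposes to O(halt_line → ~inspect_summons); with O(halt_line) we get O(~inspect_summons).
Premises 1, 2, 3, 8 do not contribute to this derivation.
Thus O(~inspect_summons), which is F(inspect_summons): inspect_summons is forbidden.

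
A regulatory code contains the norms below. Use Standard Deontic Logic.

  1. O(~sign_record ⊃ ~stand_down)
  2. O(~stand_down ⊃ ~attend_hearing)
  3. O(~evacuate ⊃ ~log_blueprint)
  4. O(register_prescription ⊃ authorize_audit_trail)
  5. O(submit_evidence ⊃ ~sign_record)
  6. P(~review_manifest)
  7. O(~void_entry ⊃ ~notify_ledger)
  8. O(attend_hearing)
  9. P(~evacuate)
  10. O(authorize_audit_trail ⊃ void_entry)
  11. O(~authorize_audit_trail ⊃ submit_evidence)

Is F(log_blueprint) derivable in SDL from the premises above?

No

Premise 3 is O(~evacuate ⊃ ~log_blueprint), but O(~evacuate) is not derivable from the premises (the permission P(~evacuate) asserts only ~O(evacuate), not O(~evacuate)), so it does not yield O(~log_blueprint).
No other premise forces O(~log_blueprint). An ideal world satisfying every premise can still have log_blueprint true, so F(log_blueprint) is not derivable.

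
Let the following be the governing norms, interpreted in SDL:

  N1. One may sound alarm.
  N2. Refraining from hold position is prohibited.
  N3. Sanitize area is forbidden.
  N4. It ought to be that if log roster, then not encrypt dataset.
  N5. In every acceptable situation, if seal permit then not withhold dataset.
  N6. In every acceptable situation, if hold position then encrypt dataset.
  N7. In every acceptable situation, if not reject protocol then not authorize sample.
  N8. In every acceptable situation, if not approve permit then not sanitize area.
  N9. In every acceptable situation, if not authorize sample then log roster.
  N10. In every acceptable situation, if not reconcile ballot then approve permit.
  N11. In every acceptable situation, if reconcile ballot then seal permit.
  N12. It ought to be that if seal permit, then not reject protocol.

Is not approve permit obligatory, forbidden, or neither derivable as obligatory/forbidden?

Forbidden

Premise 2, F(¬hold_position), is equivalent to O(hold_position).
Applying K to premise 6 (O(hold_position → encrypt_dataset)) and O(hold_position) yields O(encrypt_dataset).
Premise 4, O(log_roster → ¬encrypt_dataset), contraposes to O(encrypt_dataset → ¬log_roster); with O(encrypt_dataset) we get O(¬log_roster).
Premise 9, O(¬authorize_sample → log_roster), contraposes to O(¬log_roster → authorize_sample); with O(¬log_roster) we get O(authorize_sample).
Premise 7 is O(¬reject_protocol → ¬authorize_sample); contrapositively O(authorize_sample → reject_protocol). Since O(authorize_sample) holds, K gives O(reject_protocol).
Premise 12 is O(seal_permit → ¬reject_protocol); contrapositively O(reject_protocol → ¬seal_permit). Since O(reject_protocol) holds, K gives O(¬seal_permit).
Premise 11, O(reconcile_ballot → seal_permit), contraposes to O(¬seal_permit → ¬reconcile_ballot); with O(¬seal_permit) we get O(¬reconcile_ballot).
With premise 10, O(¬reconcile_ballot → approve_permit), the K-axiom yields O(approve_permit).
Premises 1, 3, 5, 8 do not contribute to this derivation.
Thus O(approve_permit), which is F(¬approve_permit): ¬approve_permit is forbidden.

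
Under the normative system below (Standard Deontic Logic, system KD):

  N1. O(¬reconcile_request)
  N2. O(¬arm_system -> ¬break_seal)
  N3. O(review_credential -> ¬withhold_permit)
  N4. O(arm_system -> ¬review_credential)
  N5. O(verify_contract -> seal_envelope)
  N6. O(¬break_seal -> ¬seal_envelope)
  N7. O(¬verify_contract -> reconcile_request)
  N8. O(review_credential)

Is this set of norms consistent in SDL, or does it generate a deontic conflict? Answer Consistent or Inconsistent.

From premise 1 we have O(¬reconcile_request).
Premise 7 is O(¬verify_contract -> reconcile_request); contrapositively O(¬reconcile_request -> verify_contract). Since O(¬reconcile_request) holds, K gives O(verify_contract).
Applying K to premise 5 (O(verify_contract -> seal_envelope)) and O(verify_contract) yields O(seal_envelope).
Premise 6, O(¬break_seal -> ¬seal_envelope), contraposes to O(seal_envelope -> break_seal); with O(seal_envelope) we get O(break_seal).
Premise 2 is O(¬arm_system -> ¬break_seal); contrapositively O(break_seal -> arm_system). Since O(break_seal) holds, K gives O(arm_system).
Applying K to premise 4 (O(arm_system -> ¬review_credential)) and O(arm_system) yields O(¬review_credential).
But premise 8 directly asserts O(review_credential).
We now have both O(¬review_credential) and O(review_credential) — review_credential is simultaneously obligatory and forbidden, violating the D-axiom.

Inconsistent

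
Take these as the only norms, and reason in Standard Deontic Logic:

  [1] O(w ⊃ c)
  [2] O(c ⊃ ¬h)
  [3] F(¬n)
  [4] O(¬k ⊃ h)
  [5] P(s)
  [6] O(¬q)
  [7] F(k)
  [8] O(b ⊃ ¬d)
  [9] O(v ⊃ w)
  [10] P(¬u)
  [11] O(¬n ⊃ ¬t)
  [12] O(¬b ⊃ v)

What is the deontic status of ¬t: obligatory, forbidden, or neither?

Premise 11 is O(¬n ⊃ ¬t), but O(¬n) is not derivable from the premises, so it does not yield O(¬t).
No premise or chain of K-axiom applications forces O(¬t), and none forces O(t). So ¬t is neither obligatory nor forbidden under these norms.

Neither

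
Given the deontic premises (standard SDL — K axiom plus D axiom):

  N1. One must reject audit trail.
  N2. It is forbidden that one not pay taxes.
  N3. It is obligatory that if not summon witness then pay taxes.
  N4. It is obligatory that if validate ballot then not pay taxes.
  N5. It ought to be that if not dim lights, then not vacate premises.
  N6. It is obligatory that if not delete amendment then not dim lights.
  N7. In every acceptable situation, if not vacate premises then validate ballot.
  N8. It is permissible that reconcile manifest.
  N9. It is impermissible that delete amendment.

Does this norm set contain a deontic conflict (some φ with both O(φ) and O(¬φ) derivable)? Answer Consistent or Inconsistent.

Premise 2 is F(¬pay_taxes), i.e. O(pay_taxes).
Premise 4 is O(validate_ballot → ¬pay_taxes); contrapositively O(pay_taxes → ¬validate_ballot). Since O(pay_taxes) holds, K gives O(¬validate_ballot).
The contrapositive of premise 7 (O(¬vacate_premises → validate_ballot)) is O(¬validate_ballot → vacate_premises), and O(¬validate_ballot) is already established, so O(vacate_premises).
Premise 5, O(¬dim_lights → ¬vacate_premises), contraposes to O(vacate_premises → dim_lights); with O(vacate_premises) we get O(dim_lights).
The contrapositive of premise 6 (O(¬delete_amendment → ¬dim_lights)) is O(dim_lights → delete_amendment), and O(dim_lights) is already established, so O(delete_amendment).
Yet premise 9 is F(delete_amendment), i.e. O(¬delete_amendment).
We now have both O(delete_amendment) and O(¬delete_amendment) — delete_amendment is simultaneously obligatory and forbidden, violating the D-axiom.

Inconsistent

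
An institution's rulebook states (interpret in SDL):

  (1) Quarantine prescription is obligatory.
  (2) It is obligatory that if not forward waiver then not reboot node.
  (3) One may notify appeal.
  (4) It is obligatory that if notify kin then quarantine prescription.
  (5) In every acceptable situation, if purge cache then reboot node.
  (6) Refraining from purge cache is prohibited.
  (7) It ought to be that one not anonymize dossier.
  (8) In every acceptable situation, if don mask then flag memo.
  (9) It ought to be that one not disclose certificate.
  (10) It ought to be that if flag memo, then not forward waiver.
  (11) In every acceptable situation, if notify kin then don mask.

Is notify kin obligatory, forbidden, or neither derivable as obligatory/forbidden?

Forbidden

Premise 6, F(¬purge_cache), is equivalent to O(purge_cache).
From O(purge_cache) and premise 5, O(purge_cache → reboot_node), we obtain O(reboot_node).
The contrapositive of premise 2 (O(¬forward_waiver → ¬reboot_node)) is O(reboot_node → forward_waiver), and O(reboot_node) is already established, so O(forward_waiver).
Premise 10, O(flag_memo → ¬forward_waiver), contraposes to O(forward_waiver → ¬flag_memo); with O(forward_waiver) we get O(¬flag_memo).
Premise 8, O(don_mask → flag_memo), contraposes to O(¬flag_memo → ¬don_mask); with O(¬flag_memo) we get O(¬don_mask).
The contrapositive of premise 11 (O(notify_kin → don_mask)) is O(¬don_mask → ¬notify_kin), and O(¬don_mask) is already established, so O(¬notify_kin).
Premises 1, 3, 4, 7, 9 do not contribute to this derivation.
Thus O(¬notify_kin), which is F(notify_kin): notify_kin is forbidden.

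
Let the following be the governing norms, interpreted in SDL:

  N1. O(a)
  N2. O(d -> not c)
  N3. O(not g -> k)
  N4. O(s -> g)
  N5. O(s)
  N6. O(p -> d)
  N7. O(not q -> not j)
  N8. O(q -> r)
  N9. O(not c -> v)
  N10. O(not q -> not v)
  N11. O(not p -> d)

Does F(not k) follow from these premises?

Premise 3 is O(not g -> k), but O(not g) is not derivable from the premises, so it does not yield O(k).
No other premise forces O(k). An ideal world satisfying every premise can still have not k true, so F(not k) is not derivable.

No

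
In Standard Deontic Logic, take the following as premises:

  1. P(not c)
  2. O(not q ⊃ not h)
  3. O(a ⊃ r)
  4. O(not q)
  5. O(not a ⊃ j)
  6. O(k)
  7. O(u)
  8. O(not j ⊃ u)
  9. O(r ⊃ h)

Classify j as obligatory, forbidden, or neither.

From premise 4 we have O(not q).
Premise 2 is O(not q ⊃ not h); since O(not q), deontic closure gives O(not h).
The contrapositive of premise 9 (O(r ⊃ h)) is O(not h ⊃ not r), and O(not h) is already established, so O(not r).
The contrapositive of premise 3 (O(a ⊃ r)) is O(not r ⊃ not a), and O(not r) is already established, so O(not a).
Applying K to premise 5 (O(not a ⊃ j)) and O(not a) yields O(j).
Premises 1, 6, 7, 8 do not contribute to this derivation.
Hence j is obligatory.

Obligatory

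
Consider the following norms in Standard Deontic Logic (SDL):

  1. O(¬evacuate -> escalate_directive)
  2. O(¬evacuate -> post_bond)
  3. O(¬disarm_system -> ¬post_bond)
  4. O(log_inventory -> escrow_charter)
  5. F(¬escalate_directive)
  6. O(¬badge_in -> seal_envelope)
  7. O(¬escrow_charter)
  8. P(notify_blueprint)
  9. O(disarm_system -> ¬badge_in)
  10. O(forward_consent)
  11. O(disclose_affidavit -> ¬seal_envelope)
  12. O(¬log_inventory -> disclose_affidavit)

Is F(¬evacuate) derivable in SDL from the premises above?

Yes

From premise 7 we have O(¬escrow_charter).
Premise 4, O(log_inventory -> escrow_charter), contraposes to O(¬escrow_charter -> ¬log_inventory); with O(¬escrow_charter) we get O(¬log_inventory).
Applying K to premise 12 (O(¬log_inventory -> disclose_affidavit)) and O(¬log_inventory) yields O(disclose_affidavit).
Premise 11 is O(disclose_affidavit -> ¬seal_envelope); since O(disclose_affidavit), deontic closure gives O(¬seal_envelope).
The contrapositive of premise 6 (O(¬badge_in -> seal_envelope)) is O(¬seal_envelope -> badge_in), and O(¬seal_envelope) is already established, so O(badge_in).
Premise 9 is O(disarm_system -> ¬badge_in); contrapositively O(badge_in -> ¬disarm_system). Since O(badge_in) holds, K gives O(¬disarm_system).
From O(¬disarm_system) and premise 3, O(¬disarm_system -> ¬post_bond), we obtain O(¬post_bond).
Premise 2, O(¬evacuate -> post_bond), contraposes to O(¬post_bond -> evacuate); with O(¬post_bond) we get O(evacuate).
Premises 1, 5, 8, 10 do not contribute to this derivation.
So O(evacuate) holds, i.e. F(¬evacuate). The claim follows.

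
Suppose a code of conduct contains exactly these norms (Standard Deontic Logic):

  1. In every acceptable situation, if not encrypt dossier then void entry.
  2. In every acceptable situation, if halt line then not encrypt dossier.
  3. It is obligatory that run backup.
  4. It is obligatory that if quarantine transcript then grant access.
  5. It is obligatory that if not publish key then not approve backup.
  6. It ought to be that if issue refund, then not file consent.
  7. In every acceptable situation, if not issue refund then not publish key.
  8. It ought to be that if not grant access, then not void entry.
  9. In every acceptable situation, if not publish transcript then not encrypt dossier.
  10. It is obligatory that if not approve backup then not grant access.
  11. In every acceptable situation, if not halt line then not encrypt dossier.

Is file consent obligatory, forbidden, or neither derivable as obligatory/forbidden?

Premises 2 and 11 cover both cases: O(halt_line → ¬encrypt_dossier) and O(¬halt_line → ¬encrypt_dossier). Since halt_line ∨ ¬halt_line is a tautology, O(¬encrypt_dossier) follows.
Premise 1 is O(¬encrypt_dossier → void_entry); since O(¬encrypt_dossier), deontic closure gives O(void_entry).
Premise 8 is O(¬grant_access → ¬void_entry); contrapositively O(void_entry → grant_access). Since O(void_entry) holds, K gives O(grant_access).
The contrapositive of premise 10 (O(¬approve_backup → ¬grant_access)) is O(grant_access → approve_backup), and O(grant_access) is already established, so O(approve_backup).
The contrapositive of premise 5 (O(¬publish_key → ¬approve_backup)) is O(approve_backup → publish_key), and O(approve_backup) is already established, so O(publish_key).
The contrapositive of premise 7 (O(¬issue_refund → ¬publish_key)) is O(publish_key → issue_refund), and O(publish_key) is already established, so O(issue_refund).
With premise 6, O(issue_refund → ¬file_consent), the K-axiom yields O(¬file_consent).
Premises 3, 4, 9 do not contribute to this derivation.
Thus O(¬file_consent), which is F(file_consent): file_consent is forbidden.

Forbidden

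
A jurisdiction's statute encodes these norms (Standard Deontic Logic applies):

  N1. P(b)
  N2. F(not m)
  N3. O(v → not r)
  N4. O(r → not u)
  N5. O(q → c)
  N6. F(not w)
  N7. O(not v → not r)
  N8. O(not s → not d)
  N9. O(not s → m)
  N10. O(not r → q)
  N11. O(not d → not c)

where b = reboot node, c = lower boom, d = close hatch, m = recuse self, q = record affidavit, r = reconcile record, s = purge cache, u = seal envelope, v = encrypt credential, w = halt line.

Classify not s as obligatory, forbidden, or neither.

Forbidden

By case analysis on v: premise 3 gives O(v → not r) and premise 7 gives O(not v → not r), so O(not r) either way.
With premise 10, O(not r → q), the K-axiom yields O(q).
With premise 5, O(q → c), the K-axiom yields O(c).
The contrapositive of premise 11 (O(not d → not c)) is O(c → d), and O(c) is already established, so O(d).
Premise 8, O(not s → not d), contraposes to O(d → s); with O(d) we get O(s).
Premises 1, 2, 4, 6, 9 do not contribute to this derivation.
Thus O(s), which is F(not s): not s is forbidden.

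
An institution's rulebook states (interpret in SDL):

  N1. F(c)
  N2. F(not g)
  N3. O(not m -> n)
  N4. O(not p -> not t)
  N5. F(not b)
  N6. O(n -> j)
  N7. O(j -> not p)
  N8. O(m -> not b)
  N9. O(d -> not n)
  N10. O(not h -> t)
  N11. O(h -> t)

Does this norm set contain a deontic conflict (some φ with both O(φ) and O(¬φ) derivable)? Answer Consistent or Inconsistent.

Inconsistent

By case analysis on not h: premise 10 gives O(not h -> t) and premise 11 gives O(h -> t), so O(t) either way.
Premise 4, O(not p -> not t), contraposes to O(t -> p); with O(t) we get O(p).
The contrapositive of premise 7 (O(j -> not p)) is O(p -> not j), and O(p) is already established, so O(not j).
Premise 6 is O(n -> j); contrapositively O(not j -> not n). Since O(not j) holds, K gives O(not n).
The contrapositive of premise 3 (O(not m -> n)) is O(not n -> m), and O(not n) is already established, so O(m).
Applying K to premise 8 (O(m -> not b)) and O(m) yields O(not b).
But premise 5, F(not b), means O(b).
We now have both O(not b) and O(b) — b is simultaneously obligatory and forbidden, violating the D-axiom.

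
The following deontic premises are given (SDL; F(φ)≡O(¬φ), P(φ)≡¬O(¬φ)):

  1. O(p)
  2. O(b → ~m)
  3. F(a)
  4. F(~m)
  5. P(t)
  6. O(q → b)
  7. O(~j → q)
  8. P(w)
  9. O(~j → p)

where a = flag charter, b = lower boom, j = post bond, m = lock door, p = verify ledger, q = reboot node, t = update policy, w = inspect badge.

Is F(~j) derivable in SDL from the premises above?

Premise 4 is F(~m), i.e. O(m).
Premise 2, O(b → ~m), contraposes to O(m → ~b); with O(m) we get O(~b).
The contrapositive of premise 6 (O(q → b)) is O(~b → ~q), and O(~b) is already established, so O(~q).
Premise 7, O(~j → q), contraposes to O(~q → j); with O(~q) we get O(j).
Premises 1, 3, 5, 8, 9 do not contribute to this derivation.
So O(j) holds, i.e. F(~j). The claim follows.

Yes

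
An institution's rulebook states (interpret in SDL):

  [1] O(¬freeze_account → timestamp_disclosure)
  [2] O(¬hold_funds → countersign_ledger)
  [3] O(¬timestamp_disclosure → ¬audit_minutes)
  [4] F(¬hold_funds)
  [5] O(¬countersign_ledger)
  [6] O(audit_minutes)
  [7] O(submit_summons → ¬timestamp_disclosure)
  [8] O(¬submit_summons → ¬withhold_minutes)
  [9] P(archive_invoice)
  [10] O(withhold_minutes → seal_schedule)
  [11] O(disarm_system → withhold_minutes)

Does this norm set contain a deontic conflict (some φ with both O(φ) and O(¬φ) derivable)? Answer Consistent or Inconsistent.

Consistent

Premise 2 is O(¬hold_funds → countersign_ledger), but O(¬hold_funds) is not derivable from the premises, so it does not yield O(countersign_ledger).
So O(countersign_ledger) is not derivable, and the apparent clash with O(¬countersign_ledger) does not arise.
A world satisfying every obligation exists (e.g. archive_invoice=false, audit_minutes=true, countersign_ledger=false, disarm_system=false, freeze_account=false, hold_funds=true, seal_schedule=false, submit_summons=false, timestamp_disclosure=true, withhold_minutes=false); no atom is both obligatory and forbidden, so the set is consistent.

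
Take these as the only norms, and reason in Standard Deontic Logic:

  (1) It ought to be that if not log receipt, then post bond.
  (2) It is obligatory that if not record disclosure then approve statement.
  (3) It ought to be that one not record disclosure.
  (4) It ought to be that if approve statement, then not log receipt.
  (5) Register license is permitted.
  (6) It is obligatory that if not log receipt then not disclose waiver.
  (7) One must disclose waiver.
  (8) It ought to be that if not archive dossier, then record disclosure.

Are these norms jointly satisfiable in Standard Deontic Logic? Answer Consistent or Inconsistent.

Inconsistent

Premise 7 states O(disclose_waiver) outright.
Premise 6, O(¬log_receipt → ¬disclose_waiver), contraposes to O(disclose_waiver → log_receipt); with O(disclose_waiver) we get O(log_receipt).
Premise 4, O(approve_statement → ¬log_receipt), contraposes to O(log_receipt → ¬approve_statement); with O(log_receipt) we get O(¬approve_statement).
Premise 2 is O(¬record_disclosure → approve_statement); contrapositively O(¬approve_statement → record_disclosure). Since O(¬approve_statement) holds, K gives O(record_disclosure).
Yet premise 3 states O(¬record_disclosure).
We now have both O(record_disclosure) and O(¬record_disclosure) — record_disclosure is simultaneously obligatory and forbidden, violating the D-axiom.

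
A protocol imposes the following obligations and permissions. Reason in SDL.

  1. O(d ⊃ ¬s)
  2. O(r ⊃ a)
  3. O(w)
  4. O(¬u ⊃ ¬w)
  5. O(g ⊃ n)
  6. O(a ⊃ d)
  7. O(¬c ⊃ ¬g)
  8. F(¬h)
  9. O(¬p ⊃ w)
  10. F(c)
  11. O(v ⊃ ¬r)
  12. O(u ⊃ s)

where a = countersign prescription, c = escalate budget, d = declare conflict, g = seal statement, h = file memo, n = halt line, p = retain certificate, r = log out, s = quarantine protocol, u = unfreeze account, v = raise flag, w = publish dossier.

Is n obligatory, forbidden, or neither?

Neither

Premise 5 is O(g ⊃ n), but O(g) is not derivable from the premises, so it does not yield O(n).
No premise or chain of K-axiom applications forces O(n), and none forces O(¬n). So n is neither obligatory nor forbidden under these norms.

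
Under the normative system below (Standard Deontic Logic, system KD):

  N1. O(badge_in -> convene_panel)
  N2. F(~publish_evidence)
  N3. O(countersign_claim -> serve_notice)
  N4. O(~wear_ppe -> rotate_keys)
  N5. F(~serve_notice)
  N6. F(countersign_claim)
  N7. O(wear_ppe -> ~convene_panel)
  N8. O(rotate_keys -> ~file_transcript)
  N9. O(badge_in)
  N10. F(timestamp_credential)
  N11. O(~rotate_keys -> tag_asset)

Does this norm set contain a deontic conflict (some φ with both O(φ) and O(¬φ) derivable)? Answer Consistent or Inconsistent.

Consistent

Premise 3 is O(countersign_claim -> serve_notice); even if O(serve_notice) held, inferring O(countersign_claim) would be affirming the consequent — invalid.
So O(countersign_claim) is not derivable, and the apparent clash with O(~countersign_claim) does not arise.
A world satisfying every obligation exists (e.g. badge_in=true, convene_panel=true, countersign_claim=false, file_transcript=false, publish_evidence=true, rotate_keys=true, serve_notice=true, tag_asset=false, timestamp_credential=false, wear_ppe=false); no atom is both obligatory and forbidden, so the set is consistent.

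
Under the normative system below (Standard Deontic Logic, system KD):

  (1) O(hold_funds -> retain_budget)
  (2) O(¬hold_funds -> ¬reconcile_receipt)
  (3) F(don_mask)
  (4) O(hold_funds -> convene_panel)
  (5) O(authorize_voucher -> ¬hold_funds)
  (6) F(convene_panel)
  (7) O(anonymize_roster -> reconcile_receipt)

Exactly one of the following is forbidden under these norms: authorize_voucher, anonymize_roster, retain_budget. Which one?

anonymize_roster

F(convene_panel) at premise 6 means O(¬convene_panel).
The contrapositive of premise 4 (O(hold_funds -> convene_panel)) is O(¬convene_panel -> ¬hold_funds), and O(¬convene_panel) is already established, so O(¬hold_funds).
Applying K to premise 2 (O(¬hold_funds -> ¬reconcile_receipt)) and O(¬hold_funds) yields O(¬reconcile_receipt).
Premise 7, O(anonymize_roster -> reconcile_receipt), contraposes to O(¬reconcile_receipt -> ¬anonymize_roster); with O(¬reconcile_receipt) we get O(¬anonymize_roster).
So O(¬anonymize_roster) holds, i.e. anonymize_roster is forbidden. None of the other listed options is forbidden under the premises.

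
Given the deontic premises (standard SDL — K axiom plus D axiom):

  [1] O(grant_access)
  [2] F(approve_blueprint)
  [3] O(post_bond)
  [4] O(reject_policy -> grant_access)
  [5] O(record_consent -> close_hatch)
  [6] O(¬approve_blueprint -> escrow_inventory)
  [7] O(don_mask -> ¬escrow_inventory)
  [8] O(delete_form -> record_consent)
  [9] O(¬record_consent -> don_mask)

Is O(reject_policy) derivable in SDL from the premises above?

Premise 4 is O(reject_policy -> grant_access); even if O(grant_access) held, inferring O(reject_policy) would be affirming the consequent — invalid.
No other premise forces O(reject_policy). An ideal world satisfying every premise can still have reject_policy false, so O(reject_policy) is not derivable.

No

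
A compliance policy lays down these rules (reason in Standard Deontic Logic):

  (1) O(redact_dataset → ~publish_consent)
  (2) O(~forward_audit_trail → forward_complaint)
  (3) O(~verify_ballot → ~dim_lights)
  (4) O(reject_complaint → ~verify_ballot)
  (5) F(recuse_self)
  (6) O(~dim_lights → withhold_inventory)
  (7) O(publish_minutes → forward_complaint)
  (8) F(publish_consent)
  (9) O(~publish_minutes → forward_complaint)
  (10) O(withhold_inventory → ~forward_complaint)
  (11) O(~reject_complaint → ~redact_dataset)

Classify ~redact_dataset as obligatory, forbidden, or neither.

By case analysis on publish_minutes: premise 7 gives O(publish_minutes → forward_complaint) and premise 9 gives O(~publish_minutes → forward_complaint), so O(forward_complaint) either way.
Premise 10, O(withhold_inventory → ~forward_complaint), contraposes to O(forward_complaint → ~withhold_inventory); with O(forward_complaint) we get O(~withhold_inventory).
Premise 6 is O(~dim_lights → withhold_inventory); contrapositively O(~withhold_inventory → dim_lights). Since O(~withhold_inventory) holds, K gives O(dim_lights).
Premise 3 is O(~verify_ballot → ~dim_lights); contrapositively O(dim_lights → verify_ballot). Since O(dim_lights) holds, K gives O(verify_ballot).
Premise 4 is O(reject_complaint → ~verify_ballot); contrapositively O(verify_ballot → ~reject_complaint). Since O(verify_ballot) holds, K gives O(~reject_complaint).
From O(~reject_complaint) and premise 11, O(~reject_complaint → ~redact_dataset), we obtain O(~redact_dataset).
Premises 1, 2, 5, 8 do not contribute to this derivation.
Hence ~redact_dataset is obligatory.

Obligatory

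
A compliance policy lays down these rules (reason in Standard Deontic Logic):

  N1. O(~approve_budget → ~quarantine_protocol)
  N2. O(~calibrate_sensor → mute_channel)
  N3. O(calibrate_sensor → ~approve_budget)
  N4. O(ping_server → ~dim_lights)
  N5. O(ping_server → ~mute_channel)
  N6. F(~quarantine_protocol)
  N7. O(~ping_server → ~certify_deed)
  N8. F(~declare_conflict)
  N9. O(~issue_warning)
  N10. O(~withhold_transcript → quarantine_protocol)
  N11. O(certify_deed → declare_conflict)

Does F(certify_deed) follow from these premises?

Premise 6, F(~quarantine_protocol), is equivalent to O(quarantine_protocol).
Premise 1 is O(~approve_budget → ~quarantine_protocol); contrapositively O(quarantine_protocol → approve_budget). Since O(quarantine_protocol) holds, K gives O(approve_budget).
The contrapositive of premise 3 (O(calibrate_sensor → ~approve_budget)) is O(approve_budget → ~calibrate_sensor), and O(approve_budget) is already established, so O(~calibrate_sensor).
From O(~calibrate_sensor) and premise 2, O(~calibrate_sensor → mute_channel), we obtain O(mute_channel).
The contrapositive of premise 5 (O(ping_server → ~mute_channel)) is O(mute_channel → ~ping_server), and O(mute_channel) is already established, so O(~ping_server).
Premise 7 is O(~ping_server → ~certify_deed); since O(~ping_server), deontic closure gives O(~certify_deed).
Premises 4, 8, 9, 10, 11 do not contribute to this derivation.
So O(~certify_deed) holds, i.e. F(certify_deed). The claim follows.

Yes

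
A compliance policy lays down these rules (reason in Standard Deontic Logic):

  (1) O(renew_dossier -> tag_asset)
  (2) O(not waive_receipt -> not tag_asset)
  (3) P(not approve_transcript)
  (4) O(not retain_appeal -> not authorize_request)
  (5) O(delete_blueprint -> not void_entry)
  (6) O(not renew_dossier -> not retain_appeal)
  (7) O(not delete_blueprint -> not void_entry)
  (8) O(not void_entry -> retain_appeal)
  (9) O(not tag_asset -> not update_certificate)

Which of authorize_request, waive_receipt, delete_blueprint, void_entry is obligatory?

waive_receipt

Premises 5 and 7 are O(delete_blueprint -> not void_entry) and O(not delete_blueprint -> not void_entry); every ideal world satisfies delete_blueprint or not delete_blueprint, so in either case not void_entry holds — hence O(not void_entry).
From O(not void_entry) and premise 8, O(not void_entry -> retain_appeal), we obtain O(retain_appeal).
Premise 6 is O(not renew_dossier -> not retain_appeal); contrapositively O(retain_appeal -> renew_dossier). Since O(retain_appeal) holds, K gives O(renew_dossier).
Applying K to premise 1 (O(renew_dossier -> tag_asset)) and O(renew_dossier) yields O(tag_asset).
Premise 2 is O(not waive_receipt -> not tag_asset); contrapositively O(tag_asset -> waive_receipt). Since O(tag_asset) holds, K gives O(waive_receipt).
So O(waive_receipt) holds — waive_receipt is obligatory. None of the other listed options is made obligatory by any chain of premises.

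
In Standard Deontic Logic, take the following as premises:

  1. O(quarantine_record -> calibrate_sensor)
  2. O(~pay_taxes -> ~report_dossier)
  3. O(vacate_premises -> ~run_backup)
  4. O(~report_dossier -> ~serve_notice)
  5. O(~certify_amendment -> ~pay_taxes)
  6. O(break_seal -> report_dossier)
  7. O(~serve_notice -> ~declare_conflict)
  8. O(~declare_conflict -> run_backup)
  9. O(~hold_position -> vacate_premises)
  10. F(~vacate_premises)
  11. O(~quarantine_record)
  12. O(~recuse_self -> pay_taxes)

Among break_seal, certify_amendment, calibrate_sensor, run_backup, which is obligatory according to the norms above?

F(~vacate_premises) at premise 10 means O(vacate_premises).
From O(vacate_premises) and premise 3, O(vacate_premises -> ~run_backup), we obtain O(~run_backup).
Premise 8 is O(~declare_conflict -> run_backup); contrapositively O(~run_backup -> declare_conflict). Since O(~run_backup) holds, K gives O(declare_conflict).
Premise 7, O(~serve_notice -> ~declare_conflict), contraposes to O(declare_conflict -> serve_notice); with O(declare_conflict) we get O(serve_notice).
Premise 4, O(~report_dossier -> ~serve_notice), contraposes to O(serve_notice -> report_dossier); with O(serve_notice) we get O(report_dossier).
The contrapositive of premise 2 (O(~pay_taxes -> ~report_dossier)) is O(report_dossier -> pay_taxes), and O(report_dossier) is already established, so O(pay_taxes).
The contrapositive of premise 5 (O(~certify_amendment -> ~pay_taxes)) is O(pay_taxes -> certify_amendment), and O(pay_taxes) is already established, so O(certify_amendment).
So O(certify_amendment) holds — certify_amendment is obligatory. None of the other listed options is made obligatory by any chain of premises.

certify_amendment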